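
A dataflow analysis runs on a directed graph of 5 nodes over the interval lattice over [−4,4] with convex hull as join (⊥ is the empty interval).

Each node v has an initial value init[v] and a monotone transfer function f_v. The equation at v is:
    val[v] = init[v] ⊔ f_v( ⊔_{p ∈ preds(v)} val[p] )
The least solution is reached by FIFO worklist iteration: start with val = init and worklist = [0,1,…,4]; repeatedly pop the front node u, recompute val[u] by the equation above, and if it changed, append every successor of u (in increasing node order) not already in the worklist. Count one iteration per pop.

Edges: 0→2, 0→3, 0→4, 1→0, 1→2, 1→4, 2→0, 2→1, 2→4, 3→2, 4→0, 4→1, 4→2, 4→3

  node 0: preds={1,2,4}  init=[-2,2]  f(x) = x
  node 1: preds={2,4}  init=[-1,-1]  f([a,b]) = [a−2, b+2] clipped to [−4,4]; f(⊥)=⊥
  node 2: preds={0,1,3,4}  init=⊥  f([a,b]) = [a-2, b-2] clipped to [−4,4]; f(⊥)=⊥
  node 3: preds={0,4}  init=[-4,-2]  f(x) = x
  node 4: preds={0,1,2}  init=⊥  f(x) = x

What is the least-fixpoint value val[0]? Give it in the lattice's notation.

[-4,4]

Trace (16 dequeues):
  [1] u=0 | in [-1,-1] | out [-2,2] | ==
  [2] u=1 | in ⊥ | out [-1,-1] | ==
  [3] u=2 | in [-4,2] | out [-4,0] | prev ⊥ | push {0,1}
  [4] u=3 | in [-2,2] | out [-4,2] | prev [-4,-2] | push {2}
  [5] u=4 | in [-4,2] | out [-4,2] | prev ⊥ | push {3}
  [6] u=0 | in [-4,2] | out [-4,2] | prev [-2,2] | push {4}
  [7] u=1 | in [-4,2] | out [-4,4] | prev [-1,-1] | push {0}
  [8] u=2 | in [-4,4] | out [-4,2] | prev [-4,0] | push {1}
  [9] u=3 | in [-4,2] | out [-4,2] | ==
  [10] u=4 | in [-4,4] | out [-4,4] | prev [-4,2] | push {2,3}
  [11] u=0 | in [-4,4] | out [-4,4] | prev [-4,2] | push {4}
  [12] u=1 | in [-4,4] | out [-4,4] | ==
  [13] u=2 | in [-4,4] | out [-4,2] | ==
  [14] u=3 | in [-4,4] | out [-4,4] | prev [-4,2] | push {2}
  [15] u=4 | in [-4,4] | out [-4,4] | ==
  [16] u=2 | in [-4,4] | out [-4,2] | ==

Converged values:
  [0] [-4,4]
  [1] [-4,4]
  [2] [-4,2]
  [3] [-4,4]
  [4] [-4,4]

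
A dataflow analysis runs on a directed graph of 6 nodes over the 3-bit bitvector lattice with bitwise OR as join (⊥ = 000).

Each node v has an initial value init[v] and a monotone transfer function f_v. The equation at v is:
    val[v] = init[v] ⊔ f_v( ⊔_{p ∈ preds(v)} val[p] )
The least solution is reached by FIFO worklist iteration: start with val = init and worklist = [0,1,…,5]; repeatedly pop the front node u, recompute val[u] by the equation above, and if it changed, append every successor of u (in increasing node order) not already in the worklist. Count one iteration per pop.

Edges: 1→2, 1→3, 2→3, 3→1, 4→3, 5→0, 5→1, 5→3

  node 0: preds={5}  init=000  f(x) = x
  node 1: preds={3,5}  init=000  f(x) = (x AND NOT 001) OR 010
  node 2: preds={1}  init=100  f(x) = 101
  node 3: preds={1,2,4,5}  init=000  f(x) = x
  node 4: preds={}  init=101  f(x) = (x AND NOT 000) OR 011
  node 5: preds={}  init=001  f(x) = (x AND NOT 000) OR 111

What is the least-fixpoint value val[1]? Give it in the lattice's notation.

110

Iteration log — 10 steps:
  step 1. node 0  ⊔preds=001  new=001  old=000  +wl: 
  step 2. node 1  ⊔preds=001  new=010  old=000  +wl: 
  step 3. node 2  ⊔preds=010  new=101  old=100  +wl: 
  step 4. node 3  ⊔preds=111  new=111  old=000  +wl: 1
  step 5. node 4  ⊔preds=000  new=111  old=101  +wl: 3
  step 6. node 5  ⊔preds=000  new=111  old=001  +wl: 0
  step 7. node 1  ⊔preds=111  new=110  old=010  +wl: 2
  step 8. node 3  ⊔preds=111  new=111  stable
  step 9. node 0  ⊔preds=111  new=111  old=001  +wl: 
  step 10. node 2  ⊔preds=110  new=101  stable

Least fixpoint reached:
  node 0: 111
  node 1: 110
  node 2: 101
  node 3: 111
  node 4: 111
  node 5: 111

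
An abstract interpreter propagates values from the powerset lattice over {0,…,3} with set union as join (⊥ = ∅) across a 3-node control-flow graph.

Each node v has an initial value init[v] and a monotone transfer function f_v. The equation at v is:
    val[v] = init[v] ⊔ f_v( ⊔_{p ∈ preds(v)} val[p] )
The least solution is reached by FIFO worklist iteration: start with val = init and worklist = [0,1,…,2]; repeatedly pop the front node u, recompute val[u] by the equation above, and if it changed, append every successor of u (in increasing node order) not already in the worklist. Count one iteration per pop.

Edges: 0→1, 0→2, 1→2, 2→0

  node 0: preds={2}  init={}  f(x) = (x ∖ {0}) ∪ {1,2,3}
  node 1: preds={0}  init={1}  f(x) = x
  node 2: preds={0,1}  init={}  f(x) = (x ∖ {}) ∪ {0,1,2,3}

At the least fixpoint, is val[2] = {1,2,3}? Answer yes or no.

Trace (4 dequeues):
  [1] u=0 | in {} | out {1,2,3} | prev {} | push {}
  [2] u=1 | in {1,2,3} | out {1,2,3} | prev {1} | push {}
  [3] u=2 | in {1,2,3} | out {0,1,2,3} | prev {} | push {0}
  [4] u=0 | in {0,1,2,3} | out {1,2,3} | ==

Converged values:
  [0] {1,2,3}
  [1] {1,2,3}
  [2] {0,1,2,3}

no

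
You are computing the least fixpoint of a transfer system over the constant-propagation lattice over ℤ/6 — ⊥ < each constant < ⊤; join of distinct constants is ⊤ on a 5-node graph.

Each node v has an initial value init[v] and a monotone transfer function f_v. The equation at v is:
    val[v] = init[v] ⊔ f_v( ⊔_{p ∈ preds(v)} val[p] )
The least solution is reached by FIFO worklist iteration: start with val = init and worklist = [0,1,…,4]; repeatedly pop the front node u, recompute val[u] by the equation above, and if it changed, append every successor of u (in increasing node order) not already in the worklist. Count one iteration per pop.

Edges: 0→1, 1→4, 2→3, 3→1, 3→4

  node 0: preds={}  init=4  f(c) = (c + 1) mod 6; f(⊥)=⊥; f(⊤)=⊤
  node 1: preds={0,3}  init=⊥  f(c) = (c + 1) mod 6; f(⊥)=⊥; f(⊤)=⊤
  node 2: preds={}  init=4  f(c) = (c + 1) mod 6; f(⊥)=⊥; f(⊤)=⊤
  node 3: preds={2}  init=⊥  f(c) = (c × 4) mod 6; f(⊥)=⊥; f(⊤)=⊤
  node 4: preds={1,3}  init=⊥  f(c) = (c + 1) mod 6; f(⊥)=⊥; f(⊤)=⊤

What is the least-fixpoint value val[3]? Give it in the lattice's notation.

Iteration log — 6 steps:
  step 1. node 0  ⊔preds=⊥  new=4  stable
  step 2. node 1  ⊔preds=4  new=5  old=⊥  +wl: 
  step 3. node 2  ⊔preds=⊥  new=4  stable
  step 4. node 3  ⊔preds=4  new=4  old=⊥  +wl: 1
  step 5. node 4  ⊔preds=⊤  new=⊤  old=⊥  +wl: 
  step 6. node 1  ⊔preds=4  new=5  stable

Least fixpoint reached:
  node 0: 4
  node 1: 5
  node 2: 4
  node 3: 4
  node 4: ⊤

4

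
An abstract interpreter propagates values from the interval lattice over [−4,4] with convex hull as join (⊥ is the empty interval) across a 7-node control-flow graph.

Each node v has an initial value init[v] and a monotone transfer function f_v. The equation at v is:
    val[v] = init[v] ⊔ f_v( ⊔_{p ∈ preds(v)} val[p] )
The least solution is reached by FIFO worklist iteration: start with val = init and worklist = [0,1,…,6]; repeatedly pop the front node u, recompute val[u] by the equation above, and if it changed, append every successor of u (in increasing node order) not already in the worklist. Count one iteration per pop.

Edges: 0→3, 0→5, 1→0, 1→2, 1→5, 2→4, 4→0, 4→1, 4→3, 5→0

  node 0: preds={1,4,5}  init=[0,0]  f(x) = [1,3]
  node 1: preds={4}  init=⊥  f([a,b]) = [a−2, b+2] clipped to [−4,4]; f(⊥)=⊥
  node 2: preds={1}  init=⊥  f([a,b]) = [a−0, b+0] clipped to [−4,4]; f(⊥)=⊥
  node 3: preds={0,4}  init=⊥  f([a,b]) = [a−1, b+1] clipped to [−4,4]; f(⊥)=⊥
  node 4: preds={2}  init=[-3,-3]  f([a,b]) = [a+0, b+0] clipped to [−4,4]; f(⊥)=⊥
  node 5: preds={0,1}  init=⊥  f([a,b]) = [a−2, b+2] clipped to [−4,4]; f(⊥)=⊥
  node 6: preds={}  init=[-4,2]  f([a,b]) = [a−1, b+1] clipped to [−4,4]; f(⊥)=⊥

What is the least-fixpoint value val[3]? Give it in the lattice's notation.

[-4,4]

Worklist (31 pops):
  #1 pop 0: in=[-3,-3] → [0,3] (was [0,0]); enqueue []
  #2 pop 1: in=[-3,-3] → [-4,-1] (was ⊥); enqueue [0]
  #3 pop 2: in=[-4,-1] → [-4,-1] (was ⊥); enqueue []
  #4 pop 3: in=[-3,3] → [-4,4] (was ⊥); enqueue []
  #5 pop 4: in=[-4,-1] → [-4,-1] (was [-3,-3]); enqueue [1,3]
  #6 pop 5: in=[-4,3] → [-4,4] (was ⊥); enqueue []
  #7 pop 6: in=⊥ → [-4,2] (no change)
  #8 pop 0: in=[-4,4] → [0,3] (no change)
  #9 pop 1: in=[-4,-1] → [-4,1] (was [-4,-1]); enqueue [0,2,5]
  #10 pop 3: in=[-4,3] → [-4,4] (no change)
  #11 pop 0: in=[-4,4] → [0,3] (no change)
  #12 pop 2: in=[-4,1] → [-4,1] (was [-4,-1]); enqueue [4]
  #13 pop 5: in=[-4,3] → [-4,4] (no change)
  #14 pop 4: in=[-4,1] → [-4,1] (was [-4,-1]); enqueue [0,1,3]
  #15 pop 0: in=[-4,4] → [0,3] (no change)
  #16 pop 1: in=[-4,1] → [-4,3] (was [-4,1]); enqueue [0,2,5]
  #17 pop 3: in=[-4,3] → [-4,4] (no change)
  #18 pop 0: in=[-4,4] → [0,3] (no change)
  #19 pop 2: in=[-4,3] → [-4,3] (was [-4,1]); enqueue [4]
  #20 pop 5: in=[-4,3] → [-4,4] (no change)
  #21 pop 4: in=[-4,3] → [-4,3] (was [-4,1]); enqueue [0,1,3]
  #22 pop 0: in=[-4,4] → [0,3] (no change)
  #23 pop 1: in=[-4,3] → [-4,4] (was [-4,3]); enqueue [0,2,5]
  #24 pop 3: in=[-4,3] → [-4,4] (no change)
  #25 pop 0: in=[-4,4] → [0,3] (no change)
  #26 pop 2: in=[-4,4] → [-4,4] (was [-4,3]); enqueue [4]
  #27 pop 5: in=[-4,4] → [-4,4] (no change)
  #28 pop 4: in=[-4,4] → [-4,4] (was [-4,3]); enqueue [0,1,3]
  #29 pop 0: in=[-4,4] → [0,3] (no change)
  #30 pop 1: in=[-4,4] → [-4,4] (no change)
  #31 pop 3: in=[-4,4] → [-4,4] (no change)

Fixpoint:
  val[0] = [0,3]
  val[1] = [-4,4]
  val[2] = [-4,4]
  val[3] = [-4,4]
  val[4] = [-4,4]
  val[5] = [-4,4]
  val[6] = [-4,2]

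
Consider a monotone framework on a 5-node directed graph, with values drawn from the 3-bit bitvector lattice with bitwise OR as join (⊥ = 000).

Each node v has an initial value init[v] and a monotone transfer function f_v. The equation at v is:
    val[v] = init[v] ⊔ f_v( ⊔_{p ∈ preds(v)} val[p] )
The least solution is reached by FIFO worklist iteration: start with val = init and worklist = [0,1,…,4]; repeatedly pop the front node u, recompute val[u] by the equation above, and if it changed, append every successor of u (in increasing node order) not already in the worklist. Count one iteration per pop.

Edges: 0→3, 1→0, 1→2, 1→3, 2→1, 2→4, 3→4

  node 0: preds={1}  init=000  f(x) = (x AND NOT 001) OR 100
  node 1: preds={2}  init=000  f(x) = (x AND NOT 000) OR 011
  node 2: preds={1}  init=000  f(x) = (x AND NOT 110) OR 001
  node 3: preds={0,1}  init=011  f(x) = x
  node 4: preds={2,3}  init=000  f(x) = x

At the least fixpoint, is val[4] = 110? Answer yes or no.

Worklist (8 pops):
  #1 pop 0: in=000 → 100 (was 000); enqueue []
  #2 pop 1: in=000 → 011 (was 000); enqueue [0]
  #3 pop 2: in=011 → 001 (was 000); enqueue [1]
  #4 pop 3: in=111 → 111 (was 011); enqueue []
  #5 pop 4: in=111 → 111 (was 000); enqueue []
  #6 pop 0: in=011 → 110 (was 100); enqueue [3]
  #7 pop 1: in=001 → 011 (no change)
  #8 pop 3: in=111 → 111 (no change)

Fixpoint:
  val[0] = 110
  val[1] = 011
  val[2] = 001
  val[3] = 111
  val[4] = 111

no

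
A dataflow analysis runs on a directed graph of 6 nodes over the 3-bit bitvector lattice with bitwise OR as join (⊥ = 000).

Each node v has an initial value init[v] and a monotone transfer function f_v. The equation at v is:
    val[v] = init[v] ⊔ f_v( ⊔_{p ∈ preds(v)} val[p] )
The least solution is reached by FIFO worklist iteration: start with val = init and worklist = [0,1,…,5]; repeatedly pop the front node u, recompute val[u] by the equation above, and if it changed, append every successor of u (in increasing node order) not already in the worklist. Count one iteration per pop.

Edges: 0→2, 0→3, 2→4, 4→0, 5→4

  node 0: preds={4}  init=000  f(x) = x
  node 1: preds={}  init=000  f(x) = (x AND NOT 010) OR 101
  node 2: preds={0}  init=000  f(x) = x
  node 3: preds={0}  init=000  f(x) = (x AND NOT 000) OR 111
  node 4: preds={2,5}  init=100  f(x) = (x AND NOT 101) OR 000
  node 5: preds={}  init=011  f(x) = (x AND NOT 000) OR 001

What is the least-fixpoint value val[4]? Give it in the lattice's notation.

110

Trace (10 dequeues):
  [1] u=0 | in 100 | out 100 | prev 000 | push {}
  [2] u=1 | in 000 | out 101 | prev 000 | push {}
  [3] u=2 | in 100 | out 100 | prev 000 | push {}
  [4] u=3 | in 100 | out 111 | prev 000 | push {}
  [5] u=4 | in 111 | out 110 | prev 100 | push {0}
  [6] u=5 | in 000 | out 011 | ==
  [7] u=0 | in 110 | out 110 | prev 100 | push {2,3}
  [8] u=2 | in 110 | out 110 | prev 100 | push {4}
  [9] u=3 | in 110 | out 111 | ==
  [10] u=4 | in 111 | out 110 | ==

Converged values:
  [0] 110
  [1] 101
  [2] 110
  [3] 111
  [4] 110
  [5] 011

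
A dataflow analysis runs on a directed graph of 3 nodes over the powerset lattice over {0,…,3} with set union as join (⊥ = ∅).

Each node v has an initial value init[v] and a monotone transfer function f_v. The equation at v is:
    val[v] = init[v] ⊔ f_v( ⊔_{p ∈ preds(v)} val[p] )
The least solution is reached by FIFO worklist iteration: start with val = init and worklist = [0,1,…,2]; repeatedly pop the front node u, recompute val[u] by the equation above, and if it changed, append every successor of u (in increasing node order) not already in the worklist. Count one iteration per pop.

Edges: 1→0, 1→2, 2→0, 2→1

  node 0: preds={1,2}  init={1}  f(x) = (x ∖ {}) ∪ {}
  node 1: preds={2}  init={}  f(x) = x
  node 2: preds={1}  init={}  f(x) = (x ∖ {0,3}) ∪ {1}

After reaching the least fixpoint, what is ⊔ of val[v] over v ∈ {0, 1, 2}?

{1}

Worklist (7 pops):
  #1 pop 0: in={} → {1} (no change)
  #2 pop 1: in={} → {} (no change)
  #3 pop 2: in={} → {1} (was {}); enqueue [0,1]
  #4 pop 0: in={1} → {1} (no change)
  #5 pop 1: in={1} → {1} (was {}); enqueue [0,2]
  #6 pop 0: in={1} → {1} (no change)
  #7 pop 2: in={1} → {1} (no change)

Fixpoint:
  val[0] = {1}
  val[1] = {1}
  val[2] = {1}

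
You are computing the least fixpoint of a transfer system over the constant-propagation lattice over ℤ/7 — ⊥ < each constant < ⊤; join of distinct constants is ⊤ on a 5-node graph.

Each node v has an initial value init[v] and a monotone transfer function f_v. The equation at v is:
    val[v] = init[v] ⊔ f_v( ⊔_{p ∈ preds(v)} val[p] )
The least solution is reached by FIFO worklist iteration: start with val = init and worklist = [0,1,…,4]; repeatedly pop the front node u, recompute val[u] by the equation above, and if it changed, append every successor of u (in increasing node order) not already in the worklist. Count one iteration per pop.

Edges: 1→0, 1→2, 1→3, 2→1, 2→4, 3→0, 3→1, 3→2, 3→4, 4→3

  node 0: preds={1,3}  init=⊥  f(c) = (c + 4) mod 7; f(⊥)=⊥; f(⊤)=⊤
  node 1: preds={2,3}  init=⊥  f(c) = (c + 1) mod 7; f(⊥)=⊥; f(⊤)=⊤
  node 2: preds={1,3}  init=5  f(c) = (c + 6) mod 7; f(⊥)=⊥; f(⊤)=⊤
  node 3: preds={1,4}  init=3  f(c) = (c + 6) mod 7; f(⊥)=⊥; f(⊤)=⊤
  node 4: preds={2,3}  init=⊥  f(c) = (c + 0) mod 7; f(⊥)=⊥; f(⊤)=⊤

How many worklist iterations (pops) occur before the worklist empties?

9

Iteration log — 9 steps:
  step 1. node 0  ⊔preds=3  new=0  old=⊥  +wl: 
  step 2. node 1  ⊔preds=⊤  new=⊤  old=⊥  +wl: 0
  step 3. node 2  ⊔preds=⊤  new=⊤  old=5  +wl: 1
  step 4. node 3  ⊔preds=⊤  new=⊤  old=3  +wl: 2
  step 5. node 4  ⊔preds=⊤  new=⊤  old=⊥  +wl: 3
  step 6. node 0  ⊔preds=⊤  new=⊤  old=0  +wl: 
  step 7. node 1  ⊔preds=⊤  new=⊤  stable
  step 8. node 2  ⊔preds=⊤  new=⊤  stable
  step 9. node 3  ⊔preds=⊤  new=⊤  stable

Least fixpoint reached:
  node 0: ⊤
  node 1: ⊤
  node 2: ⊤
  node 3: ⊤
  node 4: ⊤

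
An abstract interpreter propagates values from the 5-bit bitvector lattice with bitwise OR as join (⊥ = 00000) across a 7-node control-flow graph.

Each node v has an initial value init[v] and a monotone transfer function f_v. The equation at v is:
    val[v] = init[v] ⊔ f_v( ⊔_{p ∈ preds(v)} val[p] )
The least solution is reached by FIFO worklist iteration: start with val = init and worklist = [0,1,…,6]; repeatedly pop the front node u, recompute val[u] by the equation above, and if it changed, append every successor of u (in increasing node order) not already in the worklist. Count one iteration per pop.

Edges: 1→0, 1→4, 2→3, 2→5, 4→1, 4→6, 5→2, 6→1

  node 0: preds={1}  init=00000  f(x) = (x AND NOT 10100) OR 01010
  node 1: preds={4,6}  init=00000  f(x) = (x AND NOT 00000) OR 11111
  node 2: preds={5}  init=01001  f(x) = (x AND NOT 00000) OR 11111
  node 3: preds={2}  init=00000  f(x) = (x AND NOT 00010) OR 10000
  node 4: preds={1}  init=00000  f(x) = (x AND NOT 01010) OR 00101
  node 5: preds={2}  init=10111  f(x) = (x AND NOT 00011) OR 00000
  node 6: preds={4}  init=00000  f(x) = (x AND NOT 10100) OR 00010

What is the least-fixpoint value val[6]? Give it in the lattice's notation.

00011

Worklist (10 pops):
  #1 pop 0: in=00000 → 01010 (was 00000); enqueue []
  #2 pop 1: in=00000 → 11111 (was 00000); enqueue [0]
  #3 pop 2: in=10111 → 11111 (was 01001); enqueue []
  #4 pop 3: in=11111 → 11101 (was 00000); enqueue []
  #5 pop 4: in=11111 → 10101 (was 00000); enqueue [1]
  #6 pop 5: in=11111 → 11111 (was 10111); enqueue [2]
  #7 pop 6: in=10101 → 00011 (was 00000); enqueue []
  #8 pop 0: in=11111 → 01011 (was 01010); enqueue []
  #9 pop 1: in=10111 → 11111 (no change)
  #10 pop 2: in=11111 → 11111 (no change)

Fixpoint:
  val[0] = 01011
  val[1] = 11111
  val[2] = 11111
  val[3] = 11101
  val[4] = 10101
  val[5] = 11111
  val[6] = 00011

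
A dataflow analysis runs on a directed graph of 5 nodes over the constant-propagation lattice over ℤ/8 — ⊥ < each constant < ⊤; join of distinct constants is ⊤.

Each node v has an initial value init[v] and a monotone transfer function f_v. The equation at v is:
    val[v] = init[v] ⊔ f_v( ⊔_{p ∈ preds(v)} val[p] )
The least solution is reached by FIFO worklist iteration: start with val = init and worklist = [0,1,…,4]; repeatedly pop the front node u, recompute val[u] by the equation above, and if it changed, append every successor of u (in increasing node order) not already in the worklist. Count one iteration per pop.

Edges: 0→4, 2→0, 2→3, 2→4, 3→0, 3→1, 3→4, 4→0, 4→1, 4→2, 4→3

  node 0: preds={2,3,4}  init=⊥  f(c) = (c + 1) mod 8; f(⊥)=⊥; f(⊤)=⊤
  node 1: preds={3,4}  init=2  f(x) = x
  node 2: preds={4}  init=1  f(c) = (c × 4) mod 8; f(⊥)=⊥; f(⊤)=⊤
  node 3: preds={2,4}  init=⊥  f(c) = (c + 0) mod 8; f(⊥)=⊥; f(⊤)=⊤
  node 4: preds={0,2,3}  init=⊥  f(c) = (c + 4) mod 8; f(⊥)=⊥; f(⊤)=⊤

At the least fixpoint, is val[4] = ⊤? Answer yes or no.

Iteration log — 12 steps:
  step 1. node 0  ⊔preds=1  new=2  old=⊥  +wl: 
  step 2. node 1  ⊔preds=⊥  new=2  stable
  step 3. node 2  ⊔preds=⊥  new=1  stable
  step 4. node 3  ⊔preds=1  new=1  old=⊥  +wl: 0,1
  step 5. node 4  ⊔preds=⊤  new=⊤  old=⊥  +wl: 2,3
  step 6. node 0  ⊔preds=⊤  new=⊤  old=2  +wl: 4
  step 7. node 1  ⊔preds=⊤  new=⊤  old=2  +wl: 
  step 8. node 2  ⊔preds=⊤  new=⊤  old=1  +wl: 0
  step 9. node 3  ⊔preds=⊤  new=⊤  old=1  +wl: 1
  step 10. node 4  ⊔preds=⊤  new=⊤  stable
  step 11. node 0  ⊔preds=⊤  new=⊤  stable
  step 12. node 1  ⊔preds=⊤  new=⊤  stable

Least fixpoint reached:
  node 0: ⊤
  node 1: ⊤
  node 2: ⊤
  node 3: ⊤
  node 4: ⊤

yes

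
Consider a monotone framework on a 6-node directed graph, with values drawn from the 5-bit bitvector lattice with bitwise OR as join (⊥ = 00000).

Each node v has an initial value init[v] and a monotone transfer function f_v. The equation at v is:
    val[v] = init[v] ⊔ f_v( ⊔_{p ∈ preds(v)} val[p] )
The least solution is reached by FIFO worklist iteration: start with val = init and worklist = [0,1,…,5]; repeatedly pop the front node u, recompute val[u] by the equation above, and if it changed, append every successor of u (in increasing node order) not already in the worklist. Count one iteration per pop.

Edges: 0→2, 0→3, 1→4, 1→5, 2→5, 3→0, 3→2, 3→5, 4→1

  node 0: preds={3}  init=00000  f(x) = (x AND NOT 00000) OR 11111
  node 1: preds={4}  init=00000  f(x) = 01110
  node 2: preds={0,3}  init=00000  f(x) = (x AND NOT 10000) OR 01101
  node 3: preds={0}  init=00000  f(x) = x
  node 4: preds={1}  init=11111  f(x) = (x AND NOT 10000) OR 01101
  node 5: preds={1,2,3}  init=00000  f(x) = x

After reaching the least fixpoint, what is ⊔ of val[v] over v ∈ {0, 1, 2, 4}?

11111

Iteration log — 8 steps:
  step 1. node 0  ⊔preds=00000  new=11111  old=00000  +wl: 
  step 2. node 1  ⊔preds=11111  new=01110  old=00000  +wl: 
  step 3. node 2  ⊔preds=11111  new=01111  old=00000  +wl: 
  step 4. node 3  ⊔preds=11111  new=11111  old=00000  +wl: 0,2
  step 5. node 4  ⊔preds=01110  new=11111  stable
  step 6. node 5  ⊔preds=11111  new=11111  old=00000  +wl: 
  step 7. node 0  ⊔preds=11111  new=11111  stable
  step 8. node 2  ⊔preds=11111  new=01111  stable

Least fixpoint reached:
  node 0: 11111
  node 1: 01110
  node 2: 01111
  node 3: 11111
  node 4: 11111
  node 5: 11111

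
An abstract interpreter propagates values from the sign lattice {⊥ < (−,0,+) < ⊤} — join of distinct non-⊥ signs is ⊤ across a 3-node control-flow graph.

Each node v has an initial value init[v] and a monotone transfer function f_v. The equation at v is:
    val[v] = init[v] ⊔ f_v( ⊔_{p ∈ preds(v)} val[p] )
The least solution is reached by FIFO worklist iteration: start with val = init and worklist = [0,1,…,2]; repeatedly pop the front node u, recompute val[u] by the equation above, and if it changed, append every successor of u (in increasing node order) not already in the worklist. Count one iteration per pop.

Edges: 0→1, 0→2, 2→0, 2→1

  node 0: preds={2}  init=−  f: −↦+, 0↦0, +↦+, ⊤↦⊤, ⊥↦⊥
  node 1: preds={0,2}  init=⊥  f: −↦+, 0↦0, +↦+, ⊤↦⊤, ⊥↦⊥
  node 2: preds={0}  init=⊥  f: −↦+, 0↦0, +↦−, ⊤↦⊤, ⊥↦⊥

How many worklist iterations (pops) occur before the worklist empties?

Trace (8 dequeues):
  [1] u=0 | in ⊥ | out − | ==
  [2] u=1 | in − | out + | prev ⊥ | push {}
  [3] u=2 | in − | out + | prev ⊥ | push {0,1}
  [4] u=0 | in + | out ⊤ | prev − | push {2}
  [5] u=1 | in ⊤ | out ⊤ | prev + | push {}
  [6] u=2 | in ⊤ | out ⊤ | prev + | push {0,1}
  [7] u=0 | in ⊤ | out ⊤ | ==
  [8] u=1 | in ⊤ | out ⊤ | ==

Converged values:
  [0] ⊤
  [1] ⊤
  [2] ⊤

8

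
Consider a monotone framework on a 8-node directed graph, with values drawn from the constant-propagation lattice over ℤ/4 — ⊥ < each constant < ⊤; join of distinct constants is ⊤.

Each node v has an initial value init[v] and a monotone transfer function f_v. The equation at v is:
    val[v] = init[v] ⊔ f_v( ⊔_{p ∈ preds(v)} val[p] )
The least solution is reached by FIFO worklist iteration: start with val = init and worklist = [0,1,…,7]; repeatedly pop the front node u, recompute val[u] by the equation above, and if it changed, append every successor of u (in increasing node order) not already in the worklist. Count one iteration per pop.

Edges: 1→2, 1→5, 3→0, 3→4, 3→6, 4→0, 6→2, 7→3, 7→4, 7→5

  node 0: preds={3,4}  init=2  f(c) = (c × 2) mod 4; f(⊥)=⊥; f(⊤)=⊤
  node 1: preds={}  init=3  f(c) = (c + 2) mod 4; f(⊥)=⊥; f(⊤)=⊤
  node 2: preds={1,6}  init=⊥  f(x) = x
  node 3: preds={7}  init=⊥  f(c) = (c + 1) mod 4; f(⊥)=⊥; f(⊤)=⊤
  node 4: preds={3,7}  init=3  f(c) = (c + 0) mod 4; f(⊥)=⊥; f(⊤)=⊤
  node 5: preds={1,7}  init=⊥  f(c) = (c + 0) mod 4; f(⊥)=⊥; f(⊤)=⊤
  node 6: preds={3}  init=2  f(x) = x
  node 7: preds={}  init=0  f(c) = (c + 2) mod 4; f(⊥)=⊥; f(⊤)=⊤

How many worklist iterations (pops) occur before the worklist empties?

Worklist (10 pops):
  #1 pop 0: in=3 → 2 (no change)
  #2 pop 1: in=⊥ → 3 (no change)
  #3 pop 2: in=⊤ → ⊤ (was ⊥); enqueue []
  #4 pop 3: in=0 → 1 (was ⊥); enqueue [0]
  #5 pop 4: in=⊤ → ⊤ (was 3); enqueue []
  #6 pop 5: in=⊤ → ⊤ (was ⊥); enqueue []
  #7 pop 6: in=1 → ⊤ (was 2); enqueue [2]
  #8 pop 7: in=⊥ → 0 (no change)
  #9 pop 0: in=⊤ → ⊤ (was 2); enqueue []
  #10 pop 2: in=⊤ → ⊤ (no change)

Fixpoint:
  val[0] = ⊤
  val[1] = 3
  val[2] = ⊤
  val[3] = 1
  val[4] = ⊤
  val[5] = ⊤
  val[6] = ⊤
  val[7] = 0

10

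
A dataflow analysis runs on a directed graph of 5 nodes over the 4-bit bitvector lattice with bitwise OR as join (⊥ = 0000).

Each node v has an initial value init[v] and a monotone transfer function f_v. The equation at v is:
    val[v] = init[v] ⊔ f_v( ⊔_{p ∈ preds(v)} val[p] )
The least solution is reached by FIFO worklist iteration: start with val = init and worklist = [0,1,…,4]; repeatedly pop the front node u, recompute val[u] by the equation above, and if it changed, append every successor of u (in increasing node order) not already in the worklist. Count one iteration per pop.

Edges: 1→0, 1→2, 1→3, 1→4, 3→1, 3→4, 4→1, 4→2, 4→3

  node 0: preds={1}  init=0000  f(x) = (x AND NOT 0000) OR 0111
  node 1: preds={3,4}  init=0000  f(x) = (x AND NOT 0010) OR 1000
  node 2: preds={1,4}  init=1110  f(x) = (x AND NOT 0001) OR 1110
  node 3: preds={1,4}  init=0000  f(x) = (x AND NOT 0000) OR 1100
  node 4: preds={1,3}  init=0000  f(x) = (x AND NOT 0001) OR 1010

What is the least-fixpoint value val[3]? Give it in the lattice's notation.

Iteration log — 12 steps:
  step 1. node 0  ⊔preds=0000  new=0111  old=0000  +wl: 
  step 2. node 1  ⊔preds=0000  new=1000  old=0000  +wl: 0
  step 3. node 2  ⊔preds=1000  new=1110  stable
  step 4. node 3  ⊔preds=1000  new=1100  old=0000  +wl: 1
  step 5. node 4  ⊔preds=1100  new=1110  old=0000  +wl: 2,3
  step 6. node 0  ⊔preds=1000  new=1111  old=0111  +wl: 
  step 7. node 1  ⊔preds=1110  new=1100  old=1000  +wl: 0,4
  step 8. node 2  ⊔preds=1110  new=1110  stable
  step 9. node 3  ⊔preds=1110  new=1110  old=1100  +wl: 1
  step 10. node 0  ⊔preds=1100  new=1111  stable
  step 11. node 4  ⊔preds=1110  new=1110  stable
  step 12. node 1  ⊔preds=1110  new=1100  stable

Least fixpoint reached:
  node 0: 1111
  node 1: 1100
  node 2: 1110
  node 3: 1110
  node 4: 1110

1110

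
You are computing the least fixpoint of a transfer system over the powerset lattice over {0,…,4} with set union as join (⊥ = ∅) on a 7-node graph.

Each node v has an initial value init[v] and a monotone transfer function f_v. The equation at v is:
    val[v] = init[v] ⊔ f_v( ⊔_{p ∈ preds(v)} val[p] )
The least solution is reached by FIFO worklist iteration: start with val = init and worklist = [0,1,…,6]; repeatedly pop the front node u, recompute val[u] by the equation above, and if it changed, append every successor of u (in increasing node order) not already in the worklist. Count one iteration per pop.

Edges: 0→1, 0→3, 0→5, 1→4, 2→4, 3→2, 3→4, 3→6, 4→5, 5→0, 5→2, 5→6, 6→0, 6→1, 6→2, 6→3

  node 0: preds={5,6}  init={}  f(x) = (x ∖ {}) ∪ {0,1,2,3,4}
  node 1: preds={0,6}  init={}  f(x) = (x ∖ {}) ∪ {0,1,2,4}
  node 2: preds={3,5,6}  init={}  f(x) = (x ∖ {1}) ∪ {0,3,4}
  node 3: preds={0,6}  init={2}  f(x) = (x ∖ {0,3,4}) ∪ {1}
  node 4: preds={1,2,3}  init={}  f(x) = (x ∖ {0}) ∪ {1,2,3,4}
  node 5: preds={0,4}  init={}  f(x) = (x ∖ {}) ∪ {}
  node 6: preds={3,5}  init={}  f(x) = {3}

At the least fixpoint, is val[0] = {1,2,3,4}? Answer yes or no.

Worklist (11 pops):
  #1 pop 0: in={} → {0,1,2,3,4} (was {}); enqueue []
  #2 pop 1: in={0,1,2,3,4} → {0,1,2,3,4} (was {}); enqueue []
  #3 pop 2: in={2} → {0,2,3,4} (was {}); enqueue []
  #4 pop 3: in={0,1,2,3,4} → {1,2} (was {2}); enqueue [2]
  #5 pop 4: in={0,1,2,3,4} → {1,2,3,4} (was {}); enqueue []
  #6 pop 5: in={0,1,2,3,4} → {0,1,2,3,4} (was {}); enqueue [0]
  #7 pop 6: in={0,1,2,3,4} → {3} (was {}); enqueue [1,3]
  #8 pop 2: in={0,1,2,3,4} → {0,2,3,4} (no change)
  #9 pop 0: in={0,1,2,3,4} → {0,1,2,3,4} (no change)
  #10 pop 1: in={0,1,2,3,4} → {0,1,2,3,4} (no change)
  #11 pop 3: in={0,1,2,3,4} → {1,2} (no change)

Fixpoint:
  val[0] = {0,1,2,3,4}
  val[1] = {0,1,2,3,4}
  val[2] = {0,2,3,4}
  val[3] = {1,2}
  val[4] = {1,2,3,4}
  val[5] = {0,1,2,3,4}
  val[6] = {3}

no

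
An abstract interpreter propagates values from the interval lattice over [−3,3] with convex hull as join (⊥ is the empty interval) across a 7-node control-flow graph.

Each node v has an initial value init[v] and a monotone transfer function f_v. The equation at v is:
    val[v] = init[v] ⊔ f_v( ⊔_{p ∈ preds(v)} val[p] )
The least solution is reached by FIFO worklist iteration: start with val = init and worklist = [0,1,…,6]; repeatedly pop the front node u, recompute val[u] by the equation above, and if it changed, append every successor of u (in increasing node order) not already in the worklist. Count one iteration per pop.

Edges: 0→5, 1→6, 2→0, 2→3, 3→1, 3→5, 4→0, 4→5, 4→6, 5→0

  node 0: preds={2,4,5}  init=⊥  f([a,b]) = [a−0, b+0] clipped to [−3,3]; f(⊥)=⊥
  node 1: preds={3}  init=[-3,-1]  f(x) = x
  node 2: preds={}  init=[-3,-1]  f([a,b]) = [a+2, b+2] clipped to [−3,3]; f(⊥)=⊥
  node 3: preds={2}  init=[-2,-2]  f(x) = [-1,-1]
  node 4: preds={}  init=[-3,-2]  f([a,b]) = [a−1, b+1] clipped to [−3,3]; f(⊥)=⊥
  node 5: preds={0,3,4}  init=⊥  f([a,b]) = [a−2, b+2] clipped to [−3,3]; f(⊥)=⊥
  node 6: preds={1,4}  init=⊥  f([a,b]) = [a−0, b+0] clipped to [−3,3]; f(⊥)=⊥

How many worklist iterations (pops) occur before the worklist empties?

Trace (12 dequeues):
  [1] u=0 | in [-3,-1] | out [-3,-1] | prev ⊥ | push {}
  [2] u=1 | in [-2,-2] | out [-3,-1] | ==
  [3] u=2 | in ⊥ | out [-3,-1] | ==
  [4] u=3 | in [-3,-1] | out [-2,-1] | prev [-2,-2] | push {1}
  [5] u=4 | in ⊥ | out [-3,-2] | ==
  [6] u=5 | in [-3,-1] | out [-3,1] | prev ⊥ | push {0}
  [7] u=6 | in [-3,-1] | out [-3,-1] | prev ⊥ | push {}
  [8] u=1 | in [-2,-1] | out [-3,-1] | ==
  [9] u=0 | in [-3,1] | out [-3,1] | prev [-3,-1] | push {5}
  [10] u=5 | in [-3,1] | out [-3,3] | prev [-3,1] | push {0}
  [11] u=0 | in [-3,3] | out [-3,3] | prev [-3,1] | push {5}
  [12] u=5 | in [-3,3] | out [-3,3] | ==

Converged values:
  [0] [-3,3]
  [1] [-3,-1]
  [2] [-3,-1]
  [3] [-2,-1]
  [4] [-3,-2]
  [5] [-3,3]
  [6] [-3,-1]

12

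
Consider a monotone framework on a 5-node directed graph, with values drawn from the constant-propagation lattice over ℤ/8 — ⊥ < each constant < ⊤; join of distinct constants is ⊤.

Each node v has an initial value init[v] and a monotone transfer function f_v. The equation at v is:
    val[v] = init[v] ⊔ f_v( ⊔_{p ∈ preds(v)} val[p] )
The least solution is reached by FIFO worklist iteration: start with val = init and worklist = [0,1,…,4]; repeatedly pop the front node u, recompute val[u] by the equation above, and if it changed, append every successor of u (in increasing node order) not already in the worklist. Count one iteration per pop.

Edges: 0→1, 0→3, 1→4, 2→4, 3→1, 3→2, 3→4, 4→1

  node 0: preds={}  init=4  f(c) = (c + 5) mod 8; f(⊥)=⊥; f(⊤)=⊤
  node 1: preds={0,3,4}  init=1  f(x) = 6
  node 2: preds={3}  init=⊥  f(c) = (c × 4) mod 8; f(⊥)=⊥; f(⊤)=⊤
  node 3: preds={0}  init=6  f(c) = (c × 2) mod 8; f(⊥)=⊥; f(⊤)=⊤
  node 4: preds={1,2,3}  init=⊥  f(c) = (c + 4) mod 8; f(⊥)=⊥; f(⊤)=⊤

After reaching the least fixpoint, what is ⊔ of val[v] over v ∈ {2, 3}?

⊤

Trace (8 dequeues):
  [1] u=0 | in ⊥ | out 4 | ==
  [2] u=1 | in ⊤ | out ⊤ | prev 1 | push {}
  [3] u=2 | in 6 | out 0 | prev ⊥ | push {}
  [4] u=3 | in 4 | out ⊤ | prev 6 | push {1,2}
  [5] u=4 | in ⊤ | out ⊤ | prev ⊥ | push {}
  [6] u=1 | in ⊤ | out ⊤ | ==
  [7] u=2 | in ⊤ | out ⊤ | prev 0 | push {4}
  [8] u=4 | in ⊤ | out ⊤ | ==

Converged values:
  [0] 4
  [1] ⊤
  [2] ⊤
  [3] ⊤
  [4] ⊤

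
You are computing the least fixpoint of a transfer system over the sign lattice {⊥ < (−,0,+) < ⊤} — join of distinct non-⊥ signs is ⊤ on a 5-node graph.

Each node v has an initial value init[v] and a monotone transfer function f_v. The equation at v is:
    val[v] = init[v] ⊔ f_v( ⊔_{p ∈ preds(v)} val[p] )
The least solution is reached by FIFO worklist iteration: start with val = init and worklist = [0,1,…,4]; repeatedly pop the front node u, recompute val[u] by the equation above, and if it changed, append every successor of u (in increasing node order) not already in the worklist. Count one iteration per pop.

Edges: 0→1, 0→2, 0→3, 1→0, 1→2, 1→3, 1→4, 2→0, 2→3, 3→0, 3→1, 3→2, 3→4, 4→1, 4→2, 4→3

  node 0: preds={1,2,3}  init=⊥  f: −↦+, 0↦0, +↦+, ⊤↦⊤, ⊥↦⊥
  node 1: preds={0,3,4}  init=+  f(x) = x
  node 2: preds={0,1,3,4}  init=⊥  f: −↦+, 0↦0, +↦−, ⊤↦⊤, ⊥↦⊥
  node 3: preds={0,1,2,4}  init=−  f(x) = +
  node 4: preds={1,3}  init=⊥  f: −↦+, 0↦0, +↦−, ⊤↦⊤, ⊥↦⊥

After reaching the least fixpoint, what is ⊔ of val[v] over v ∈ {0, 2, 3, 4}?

⊤

Worklist (9 pops):
  #1 pop 0: in=⊤ → ⊤ (was ⊥); enqueue []
  #2 pop 1: in=⊤ → ⊤ (was +); enqueue [0]
  #3 pop 2: in=⊤ → ⊤ (was ⊥); enqueue []
  #4 pop 3: in=⊤ → ⊤ (was −); enqueue [1,2]
  #5 pop 4: in=⊤ → ⊤ (was ⊥); enqueue [3]
  #6 pop 0: in=⊤ → ⊤ (no change)
  #7 pop 1: in=⊤ → ⊤ (no change)
  #8 pop 2: in=⊤ → ⊤ (no change)
  #9 pop 3: in=⊤ → ⊤ (no change)

Fixpoint:
  val[0] = ⊤
  val[1] = ⊤
  val[2] = ⊤
  val[3] = ⊤
  val[4] = ⊤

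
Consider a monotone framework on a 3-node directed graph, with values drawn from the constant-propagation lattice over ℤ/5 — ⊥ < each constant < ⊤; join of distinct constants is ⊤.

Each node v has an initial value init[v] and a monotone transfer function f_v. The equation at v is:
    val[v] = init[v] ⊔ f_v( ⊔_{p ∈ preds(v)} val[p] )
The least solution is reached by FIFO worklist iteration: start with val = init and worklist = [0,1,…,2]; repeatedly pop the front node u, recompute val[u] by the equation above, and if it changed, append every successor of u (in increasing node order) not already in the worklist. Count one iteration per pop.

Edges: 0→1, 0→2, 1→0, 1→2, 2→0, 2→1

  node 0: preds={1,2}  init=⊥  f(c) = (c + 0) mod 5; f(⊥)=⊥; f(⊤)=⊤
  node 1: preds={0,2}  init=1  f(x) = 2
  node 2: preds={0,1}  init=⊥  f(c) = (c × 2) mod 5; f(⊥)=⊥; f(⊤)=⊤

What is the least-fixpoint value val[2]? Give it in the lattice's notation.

⊤

Trace (6 dequeues):
  [1] u=0 | in 1 | out 1 | prev ⊥ | push {}
  [2] u=1 | in 1 | out ⊤ | prev 1 | push {0}
  [3] u=2 | in ⊤ | out ⊤ | prev ⊥ | push {1}
  [4] u=0 | in ⊤ | out ⊤ | prev 1 | push {2}
  [5] u=1 | in ⊤ | out ⊤ | ==
  [6] u=2 | in ⊤ | out ⊤ | ==

Converged values:
  [0] ⊤
  [1] ⊤
  [2] ⊤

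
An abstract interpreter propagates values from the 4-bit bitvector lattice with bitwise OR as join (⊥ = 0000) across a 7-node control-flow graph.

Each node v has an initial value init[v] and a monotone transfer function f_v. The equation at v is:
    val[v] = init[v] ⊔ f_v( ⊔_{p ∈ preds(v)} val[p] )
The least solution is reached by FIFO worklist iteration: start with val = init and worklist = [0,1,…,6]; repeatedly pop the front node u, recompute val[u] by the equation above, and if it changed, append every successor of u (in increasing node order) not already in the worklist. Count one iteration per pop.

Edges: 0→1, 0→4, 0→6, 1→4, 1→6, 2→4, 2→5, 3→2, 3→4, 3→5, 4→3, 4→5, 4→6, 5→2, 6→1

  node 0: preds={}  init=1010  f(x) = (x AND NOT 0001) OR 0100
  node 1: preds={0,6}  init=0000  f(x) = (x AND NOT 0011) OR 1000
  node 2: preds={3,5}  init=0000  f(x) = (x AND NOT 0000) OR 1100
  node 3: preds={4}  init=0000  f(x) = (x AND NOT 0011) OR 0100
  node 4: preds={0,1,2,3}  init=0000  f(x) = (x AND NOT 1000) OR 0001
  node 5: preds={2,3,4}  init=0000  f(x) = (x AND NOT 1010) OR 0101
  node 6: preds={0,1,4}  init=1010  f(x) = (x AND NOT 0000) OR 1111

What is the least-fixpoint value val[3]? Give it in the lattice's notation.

0100

Worklist (12 pops):
  #1 pop 0: in=0000 → 1110 (was 1010); enqueue []
  #2 pop 1: in=1110 → 1100 (was 0000); enqueue []
  #3 pop 2: in=0000 → 1100 (was 0000); enqueue []
  #4 pop 3: in=0000 → 0100 (was 0000); enqueue [2]
  #5 pop 4: in=1110 → 0111 (was 0000); enqueue [3]
  #6 pop 5: in=1111 → 0101 (was 0000); enqueue []
  #7 pop 6: in=1111 → 1111 (was 1010); enqueue [1]
  #8 pop 2: in=0101 → 1101 (was 1100); enqueue [4,5]
  #9 pop 3: in=0111 → 0100 (no change)
  #10 pop 1: in=1111 → 1100 (no change)
  #11 pop 4: in=1111 → 0111 (no change)
  #12 pop 5: in=1111 → 0101 (no change)

Fixpoint:
  val[0] = 1110
  val[1] = 1100
  val[2] = 1101
  val[3] = 0100
  val[4] = 0111
  val[5] = 0101
  val[6] = 1111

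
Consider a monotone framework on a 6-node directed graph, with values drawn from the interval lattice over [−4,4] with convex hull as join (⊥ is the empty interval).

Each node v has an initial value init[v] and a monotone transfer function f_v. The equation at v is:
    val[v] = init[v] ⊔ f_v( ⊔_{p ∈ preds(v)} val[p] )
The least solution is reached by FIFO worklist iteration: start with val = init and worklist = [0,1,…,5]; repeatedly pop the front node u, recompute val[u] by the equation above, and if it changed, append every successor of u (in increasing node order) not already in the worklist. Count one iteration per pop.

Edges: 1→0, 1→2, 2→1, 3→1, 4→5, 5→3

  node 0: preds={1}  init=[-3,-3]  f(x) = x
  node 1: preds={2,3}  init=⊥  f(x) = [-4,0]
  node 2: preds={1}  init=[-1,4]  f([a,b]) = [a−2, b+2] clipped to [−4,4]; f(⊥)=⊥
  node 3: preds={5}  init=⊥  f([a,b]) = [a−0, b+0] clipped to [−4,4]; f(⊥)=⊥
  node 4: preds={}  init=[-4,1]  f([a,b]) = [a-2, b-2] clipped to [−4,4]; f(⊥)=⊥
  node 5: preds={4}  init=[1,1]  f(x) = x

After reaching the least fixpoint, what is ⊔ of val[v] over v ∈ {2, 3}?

[-4,4]

Trace (10 dequeues):
  [1] u=0 | in ⊥ | out [-3,-3] | ==
  [2] u=1 | in [-1,4] | out [-4,0] | prev ⊥ | push {0}
  [3] u=2 | in [-4,0] | out [-4,4] | prev [-1,4] | push {1}
  [4] u=3 | in [1,1] | out [1,1] | prev ⊥ | push {}
  [5] u=4 | in ⊥ | out [-4,1] | ==
  [6] u=5 | in [-4,1] | out [-4,1] | prev [1,1] | push {3}
  [7] u=0 | in [-4,0] | out [-4,0] | prev [-3,-3] | push {}
  [8] u=1 | in [-4,4] | out [-4,0] | ==
  [9] u=3 | in [-4,1] | out [-4,1] | prev [1,1] | push {1}
  [10] u=1 | in [-4,4] | out [-4,0] | ==

Converged values:
  [0] [-4,0]
  [1] [-4,0]
  [2] [-4,4]
  [3] [-4,1]
  [4] [-4,1]
  [5] [-4,1]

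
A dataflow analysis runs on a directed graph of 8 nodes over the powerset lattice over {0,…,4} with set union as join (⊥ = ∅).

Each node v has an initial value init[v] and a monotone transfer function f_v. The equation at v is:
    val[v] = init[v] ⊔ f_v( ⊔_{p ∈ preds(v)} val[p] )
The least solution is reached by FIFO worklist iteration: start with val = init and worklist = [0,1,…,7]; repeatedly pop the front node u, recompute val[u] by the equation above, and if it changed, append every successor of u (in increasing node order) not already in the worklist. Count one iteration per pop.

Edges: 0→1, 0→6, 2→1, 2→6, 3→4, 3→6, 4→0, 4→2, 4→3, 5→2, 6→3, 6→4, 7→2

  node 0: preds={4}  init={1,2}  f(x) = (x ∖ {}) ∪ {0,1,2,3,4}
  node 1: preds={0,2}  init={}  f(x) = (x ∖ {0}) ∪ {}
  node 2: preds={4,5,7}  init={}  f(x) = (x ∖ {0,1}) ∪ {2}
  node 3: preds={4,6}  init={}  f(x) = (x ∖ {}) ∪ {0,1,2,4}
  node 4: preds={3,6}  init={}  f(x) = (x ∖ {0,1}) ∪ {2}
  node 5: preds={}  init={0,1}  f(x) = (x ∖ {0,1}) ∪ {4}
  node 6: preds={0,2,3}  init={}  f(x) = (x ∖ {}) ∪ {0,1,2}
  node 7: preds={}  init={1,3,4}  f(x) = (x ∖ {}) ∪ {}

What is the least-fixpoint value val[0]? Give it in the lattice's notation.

{0,1,2,3,4}

Worklist (17 pops):
  #1 pop 0: in={} → {0,1,2,3,4} (was {1,2}); enqueue []
  #2 pop 1: in={0,1,2,3,4} → {1,2,3,4} (was {}); enqueue []
  #3 pop 2: in={0,1,3,4} → {2,3,4} (was {}); enqueue [1]
  #4 pop 3: in={} → {0,1,2,4} (was {}); enqueue []
  #5 pop 4: in={0,1,2,4} → {2,4} (was {}); enqueue [0,2,3]
  #6 pop 5: in={} → {0,1,4} (was {0,1}); enqueue []
  #7 pop 6: in={0,1,2,3,4} → {0,1,2,3,4} (was {}); enqueue [4]
  #8 pop 7: in={} → {1,3,4} (no change)
  #9 pop 1: in={0,1,2,3,4} → {1,2,3,4} (no change)
  #10 pop 0: in={2,4} → {0,1,2,3,4} (no change)
  #11 pop 2: in={0,1,2,3,4} → {2,3,4} (no change)
  #12 pop 3: in={0,1,2,3,4} → {0,1,2,3,4} (was {0,1,2,4}); enqueue [6]
  #13 pop 4: in={0,1,2,3,4} → {2,3,4} (was {2,4}); enqueue [0,2,3]
  #14 pop 6: in={0,1,2,3,4} → {0,1,2,3,4} (no change)
  #15 pop 0: in={2,3,4} → {0,1,2,3,4} (no change)
  #16 pop 2: in={0,1,2,3,4} → {2,3,4} (no change)
  #17 pop 3: in={0,1,2,3,4} → {0,1,2,3,4} (no change)

Fixpoint:
  val[0] = {0,1,2,3,4}
  val[1] = {1,2,3,4}
  val[2] = {2,3,4}
  val[3] = {0,1,2,3,4}
  val[4] = {2,3,4}
  val[5] = {0,1,4}
  val[6] = {0,1,2,3,4}
  val[7] = {1,3,4}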